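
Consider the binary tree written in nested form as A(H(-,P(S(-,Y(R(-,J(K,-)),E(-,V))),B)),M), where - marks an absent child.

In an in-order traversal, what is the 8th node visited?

In-order visits the left subtree, then the node, then the right subtree.
At A: go left to H.
  At H: no left child.
  Visit H.
  At H: go right to P.
    At P: go left to S.
      At S: no left child.
      Visit S.
      At S: go right to Y.
        At Y: go left to R.
          At R: no left child.
          Visit R.
          At R: go right to J.
            At J: go left to K.
              K is a leaf — visit K.
            Visit J.
            At J: no right child.
        Visit Y.
        At Y: go right to E.
          At E: no left child.
          Visit E.
          At E: go right to V.
            V is a leaf — visit V.
    Visit P.
    At P: go right to B.
      B is a leaf — visit B.
Visit A.
At A: go right to M.
  M is a leaf — visit M.
Full in-order sequence: H, S, R, K, J, Y, E, V, P, B, A, M.

V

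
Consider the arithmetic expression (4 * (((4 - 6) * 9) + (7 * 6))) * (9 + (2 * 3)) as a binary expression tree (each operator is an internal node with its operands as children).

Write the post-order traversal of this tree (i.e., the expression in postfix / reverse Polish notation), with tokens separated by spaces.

4 4 6 - 9 * 7 6 * + * 9 2 3 * + *

Post-order on an expression tree gives postfix notation: for each operator, emit left operand, right operand, then the operator.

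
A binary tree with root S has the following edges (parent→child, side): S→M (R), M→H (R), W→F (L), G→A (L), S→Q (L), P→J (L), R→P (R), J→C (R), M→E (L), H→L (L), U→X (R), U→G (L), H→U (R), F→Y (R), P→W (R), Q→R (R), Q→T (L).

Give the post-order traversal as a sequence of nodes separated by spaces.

T C J Y F W P R Q E L A G X U H M S

Post-order visits the left subtree, then the right subtree, then the node.
At S: go left to Q.
  At Q: go left to T.
    T is a leaf — visit T.
  At Q: go right to R.
    At R: no left child.
    At R: go right to P.
      At P: go left to J.
        At J: no left child.
        At J: go right to C.
          C is a leaf — visit C.
        Visit J.
      At P: go right to W.
        At W: go left to F.
          At F: no left child.
          At F: go right to Y.
            Y is a leaf — visit Y.
          Visit F.
        At W: no right child.
        Visit W.
      Visit P.
    Visit R.
  Visit Q.
At S: go right to M.
  At M: go left to E.
    E is a leaf — visit E.
  At M: go right to H.
    At H: go left to L.
      L is a leaf — visit L.
    At H: go right to U.
      At U: go left to G.
        At G: go left to A.
          A is a leaf — visit A.
        At G: no right child.
        Visit G.
      At U: go right to X.
        X is a leaf — visit X.
      Visit U.
    Visit H.
  Visit M.
Visit S.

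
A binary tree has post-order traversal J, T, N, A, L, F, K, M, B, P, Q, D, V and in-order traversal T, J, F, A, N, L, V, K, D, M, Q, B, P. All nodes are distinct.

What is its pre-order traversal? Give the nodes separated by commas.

V, F, T, J, L, A, N, D, K, Q, M, P, B

The last element of post-order is the root; it splits in-order into left and right subtrees.
Root V: left subtree has 6 nodes {T, J, F, A, N, L}, right has 6 {K, D, M, Q, B, P}.
  Root F: left subtree has 2 nodes {T, J}, right has 3 {A, N, L}.
    Root T: left subtree has 0 nodes { }, right has 1 {J}.
    Root L: left subtree has 2 nodes {A, N}, right has 0 { }.
      Root A: left subtree has 0 nodes { }, right has 1 {N}.
  Root D: left subtree has 1 node {K}, right has 4 {M, Q, B, P}.
    Root Q: left subtree has 1 node {M}, right has 2 {B, P}.
      Root P: left subtree has 1 node {B}, right has 0 { }.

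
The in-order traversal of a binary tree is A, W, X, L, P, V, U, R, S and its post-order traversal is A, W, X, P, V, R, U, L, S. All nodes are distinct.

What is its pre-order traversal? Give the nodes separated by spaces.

The last element of post-order is the root; it splits in-order into left and right subtrees.
Root S: left subtree has 8 nodes {A, W, X, L, P, V, U, R}, right has 0 { }.
  Root L: left subtree has 3 nodes {A, W, X}, right has 4 {P, V, U, R}.
    Root X: left subtree has 2 nodes {A, W}, right has 0 { }.
      Root W: left subtree has 1 node {A}, right has 0 { }.
    Root U: left subtree has 2 nodes {P, V}, right has 1 {R}.
      Root V: left subtree has 1 node {P}, right has 0 { }.

S L X W A U V P R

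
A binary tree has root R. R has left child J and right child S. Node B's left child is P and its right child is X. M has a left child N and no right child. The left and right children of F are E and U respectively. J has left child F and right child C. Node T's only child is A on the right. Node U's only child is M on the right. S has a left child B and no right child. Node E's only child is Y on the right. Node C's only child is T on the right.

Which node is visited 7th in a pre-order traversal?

Pre-order visits the node, then its left subtree, then its right subtree.
Visit R.
At R: go left to J.
  Visit J.
  At J: go left to F.
    Visit F.
    At F: go left to E.
      Visit E.
      At E: no left child.
      At E: go right to Y.
        Y is a leaf — visit Y.
    At F: go right to U.
      Visit U.
      At U: no left child.
      At U: go right to M.
        Visit M.
        At M: go left to N.
          N is a leaf — visit N.
        At M: no right child.
  At J: go right to C.
    Visit C.
    At C: no left child.
    At C: go right to T.
      Visit T.
      At T: no left child.
      At T: go right to A.
        A is a leaf — visit A.
At R: go right to S.
  Visit S.
  At S: go left to B.
    Visit B.
    At B: go left to P.
      P is a leaf — visit P.
    At B: go right to X.
      X is a leaf — visit X.
  At S: no right child.
Full pre-order sequence: R, J, F, E, Y, U, M, N, C, T, A, S, B, P, X.

M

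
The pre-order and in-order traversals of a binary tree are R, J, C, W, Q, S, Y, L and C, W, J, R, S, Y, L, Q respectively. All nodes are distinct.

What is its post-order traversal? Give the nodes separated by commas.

W, C, J, L, Y, S, Q, R

The first element of pre-order is the root; it splits in-order into left and right subtrees.
Root R: left subtree has 3 nodes {C, W, J}, right has 4 {S, Y, L, Q}.
  Root J: left subtree has 2 nodes {C, W}, right has 0 { }.
    Root C: left subtree has 0 nodes { }, right has 1 {W}.
  Root Q: left subtree has 3 nodes {S, Y, L}, right has 0 { }.
    Root S: left subtree has 0 nodes { }, right has 2 {Y, L}.
      Root Y: left subtree has 0 nodes { }, right has 1 {L}.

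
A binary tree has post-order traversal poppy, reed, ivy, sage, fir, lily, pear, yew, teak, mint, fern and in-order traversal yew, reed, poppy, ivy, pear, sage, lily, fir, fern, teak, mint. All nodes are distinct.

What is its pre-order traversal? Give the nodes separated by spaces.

The last element of post-order is the root; it splits in-order into left and right subtrees.
Root fern: left subtree has 8 nodes {yew, reed, poppy, ivy, pear, sage, lily, fir}, right has 2 {teak, mint}.
  Root yew: left subtree has 0 nodes { }, right has 7 {reed, poppy, ivy, pear, sage, lily, fir}.
    Root pear: left subtree has 3 nodes {reed, poppy, ivy}, right has 3 {sage, lily, fir}.
      Root ivy: left subtree has 2 nodes {reed, poppy}, right has 0 { }.
        Root reed: left subtree has 0 nodes { }, right has 1 {poppy}.
      Root lily: left subtree has 1 node {sage}, right has 1 {fir}.
  Root mint: left subtree has 1 node {teak}, right has 0 { }.

fern yew pear ivy reed poppy lily sage fir mint teak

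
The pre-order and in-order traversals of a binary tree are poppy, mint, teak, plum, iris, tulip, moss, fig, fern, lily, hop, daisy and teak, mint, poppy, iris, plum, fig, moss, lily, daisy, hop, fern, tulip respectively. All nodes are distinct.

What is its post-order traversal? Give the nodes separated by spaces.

teak mint iris fig daisy hop lily fern moss tulip plum poppy

The first element of pre-order is the root; it splits in-order into left and right subtrees.
Root poppy: left subtree has 2 nodes {teak, mint}, right has 9 {iris, plum, fig, moss, lily, daisy, hop, fern, tulip}.
  Root mint: left subtree has 1 node {teak}, right has 0 { }.
  Root plum: left subtree has 1 node {iris}, right has 7 {fig, moss, lily, daisy, hop, fern, tulip}.
    Root tulip: left subtree has 6 nodes {fig, moss, lily, daisy, hop, fern}, right has 0 { }.
      Root moss: left subtree has 1 node {fig}, right has 4 {lily, daisy, hop, fern}.
        Root fern: left subtree has 3 nodes {lily, daisy, hop}, right has 0 { }.
          Root lily: left subtree has 0 nodes { }, right has 2 {daisy, hop}.
            Root hop: left subtree has 1 node {daisy}, right has 0 { }.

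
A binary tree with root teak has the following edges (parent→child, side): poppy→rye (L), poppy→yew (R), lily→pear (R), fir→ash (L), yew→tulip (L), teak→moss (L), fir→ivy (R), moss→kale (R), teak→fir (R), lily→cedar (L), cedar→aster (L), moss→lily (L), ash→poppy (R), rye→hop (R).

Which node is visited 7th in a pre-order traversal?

kale

Pre-order visits the node, then its left subtree, then its right subtree.
Visit teak.
At teak: go left to moss.
  Visit moss.
  At moss: go left to lily.
    Visit lily.
    At lily: go left to cedar.
      Visit cedar.
      At cedar: go left to aster.
        aster is a leaf — visit aster.
      At cedar: no right child.
    At lily: go right to pear.
      pear is a leaf — visit pear.
  At moss: go right to kale.
    kale is a leaf — visit kale.
At teak: go right to fir.
  Visit fir.
  At fir: go left to ash.
    Visit ash.
    At ash: no left child.
    At ash: go right to poppy.
      Visit poppy.
      At poppy: go left to rye.
        Visit rye.
        At rye: no left child.
        At rye: go right to hop.
          hop is a leaf — visit hop.
      At poppy: go right to yew.
        Visit yew.
        At yew: go left to tulip.
          tulip is a leaf — visit tulip.
        At yew: no right child.
  At fir: go right to ivy.
    ivy is a leaf — visit ivy.
Full pre-order sequence: teak, moss, lily, cedar, aster, pear, kale, fir, ash, poppy, rye, hop, yew, tulip, ivy.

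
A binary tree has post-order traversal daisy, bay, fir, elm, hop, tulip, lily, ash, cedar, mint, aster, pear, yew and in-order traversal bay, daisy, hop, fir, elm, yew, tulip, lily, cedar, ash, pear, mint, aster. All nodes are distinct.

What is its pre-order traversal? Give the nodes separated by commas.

The last element of post-order is the root; it splits in-order into left and right subtrees.
Root yew: left subtree has 5 nodes {bay, daisy, hop, fir, elm}, right has 7 {tulip, lily, cedar, ash, pear, mint, aster}.
  Root hop: left subtree has 2 nodes {bay, daisy}, right has 2 {fir, elm}.
    Root bay: left subtree has 0 nodes { }, right has 1 {daisy}.
    Root elm: left subtree has 1 node {fir}, right has 0 { }.
  Root pear: left subtree has 4 nodes {tulip, lily, cedar, ash}, right has 2 {mint, aster}.
    Root cedar: left subtree has 2 nodes {tulip, lily}, right has 1 {ash}.
      Root lily: left subtree has 1 node {tulip}, right has 0 { }.
    Root aster: left subtree has 1 node {mint}, right has 0 { }.

yew, hop, bay, daisy, elm, fir, pear, cedar, lily, tulip, ash, aster, mint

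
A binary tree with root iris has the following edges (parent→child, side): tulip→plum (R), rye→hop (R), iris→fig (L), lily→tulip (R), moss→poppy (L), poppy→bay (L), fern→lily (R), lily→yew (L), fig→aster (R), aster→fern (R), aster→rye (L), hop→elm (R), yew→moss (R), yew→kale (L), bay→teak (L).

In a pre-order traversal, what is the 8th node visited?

lily

Pre-order visits the node, then its left subtree, then its right subtree.
Visit iris.
At iris: go left to fig.
  Visit fig.
  At fig: no left child.
  At fig: go right to aster.
    Visit aster.
    At aster: go left to rye.
      Visit rye.
      At rye: no left child.
      At rye: go right to hop.
        Visit hop.
        At hop: no left child.
        At hop: go right to elm.
          elm is a leaf — visit elm.
    At aster: go right to fern.
      Visit fern.
      At fern: no left child.
      At fern: go right to lily.
        Visit lily.
        At lily: go left to yew.
          Visit yew.
          At yew: go left to kale.
            kale is a leaf — visit kale.
          At yew: go right to moss.
            Visit moss.
            At moss: go left to poppy.
              Visit poppy.
              At poppy: go left to bay.
                Visit bay.
                At bay: go left to teak.
                  teak is a leaf — visit teak.
                At bay: no right child.
              At poppy: no right child.
            At moss: no right child.
        At lily: go right to tulip.
          Visit tulip.
          At tulip: no left child.
          At tulip: go right to plum.
            plum is a leaf — visit plum.
At iris: no right child.
Full pre-order sequence: iris, fig, aster, rye, hop, elm, fern, lily, yew, kale, moss, poppy, bay, teak, tulip, plum.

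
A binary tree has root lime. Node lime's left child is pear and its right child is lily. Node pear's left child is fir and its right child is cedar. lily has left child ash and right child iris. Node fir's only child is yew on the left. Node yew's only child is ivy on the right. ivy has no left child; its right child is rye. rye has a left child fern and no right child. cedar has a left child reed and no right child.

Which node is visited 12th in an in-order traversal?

iris

In-order visits the left subtree, then the node, then the right subtree.
At lime: go left to pear.
  At pear: go left to fir.
    At fir: go left to yew.
      At yew: no left child.
      Visit yew.
      At yew: go right to ivy.
        At ivy: no left child.
        Visit ivy.
        At ivy: go right to rye.
          At rye: go left to fern.
            fern is a leaf — visit fern.
          Visit rye.
          At rye: no right child.
    Visit fir.
    At fir: no right child.
  Visit pear.
  At pear: go right to cedar.
    At cedar: go left to reed.
      reed is a leaf — visit reed.
    Visit cedar.
    At cedar: no right child.
Visit lime.
At lime: go right to lily.
  At lily: go left to ash.
    ash is a leaf — visit ash.
  Visit lily.
  At lily: go right to iris.
    iris is a leaf — visit iris.
Full in-order sequence: yew, ivy, fern, rye, fir, pear, reed, cedar, lime, ash, lily, iris.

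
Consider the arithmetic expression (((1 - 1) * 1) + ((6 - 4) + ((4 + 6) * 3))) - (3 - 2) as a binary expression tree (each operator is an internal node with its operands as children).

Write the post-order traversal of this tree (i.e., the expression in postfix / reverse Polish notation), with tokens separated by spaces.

Post-order on an expression tree gives postfix notation: for each operator, emit left operand, right operand, then the operator.

1 1 - 1 * 6 4 - 4 6 + 3 * + + 3 2 - -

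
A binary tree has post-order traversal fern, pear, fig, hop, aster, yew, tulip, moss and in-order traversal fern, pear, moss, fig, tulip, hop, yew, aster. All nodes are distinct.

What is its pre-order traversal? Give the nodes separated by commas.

The last element of post-order is the root; it splits in-order into left and right subtrees.
Root moss: left subtree has 2 nodes {fern, pear}, right has 5 {fig, tulip, hop, yew, aster}.
  Root pear: left subtree has 1 node {fern}, right has 0 { }.
  Root tulip: left subtree has 1 node {fig}, right has 3 {hop, yew, aster}.
    Root yew: left subtree has 1 node {hop}, right has 1 {aster}.

moss, pear, fern, tulip, fig, yew, hop, aster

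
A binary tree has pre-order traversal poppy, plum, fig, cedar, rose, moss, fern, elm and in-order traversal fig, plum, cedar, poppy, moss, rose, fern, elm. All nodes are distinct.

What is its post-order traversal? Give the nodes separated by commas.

fig, cedar, plum, moss, elm, fern, rose, poppy

The first element of pre-order is the root; it splits in-order into left and right subtrees.
Root poppy: left subtree has 3 nodes {fig, plum, cedar}, right has 4 {moss, rose, fern, elm}.
  Root plum: left subtree has 1 node {fig}, right has 1 {cedar}.
  Root rose: left subtree has 1 node {moss}, right has 2 {fern, elm}.
    Root fern: left subtree has 0 nodes { }, right has 1 {elm}.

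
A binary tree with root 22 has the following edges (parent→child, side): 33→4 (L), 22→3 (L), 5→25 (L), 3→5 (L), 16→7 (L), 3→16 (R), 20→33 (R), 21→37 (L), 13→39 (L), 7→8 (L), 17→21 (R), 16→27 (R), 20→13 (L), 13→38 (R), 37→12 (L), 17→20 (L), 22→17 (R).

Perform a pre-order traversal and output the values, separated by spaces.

Pre-order visits the node, then its left subtree, then its right subtree.
Visit 22.
At 22: go left to 3.
  Visit 3.
  At 3: go left to 5.
    Visit 5.
    At 5: go left to 25.
      25 is a leaf — visit 25.
    At 5: no right child.
  At 3: go right to 16.
    Visit 16.
    At 16: go left to 7.
      Visit 7.
      At 7: go left to 8.
        8 is a leaf — visit 8.
      At 7: no right child.
    At 16: go right to 27.
      27 is a leaf — visit 27.
At 22: go right to 17.
  Visit 17.
  At 17: go left to 20.
    Visit 20.
    At 20: go left to 13.
      Visit 13.
      At 13: go left to 39.
        39 is a leaf — visit 39.
      At 13: go right to 38.
        38 is a leaf — visit 38.
    At 20: go right to 33.
      Visit 33.
      At 33: go left to 4.
        4 is a leaf — visit 4.
      At 33: no right child.
  At 17: go right to 21.
    Visit 21.
    At 21: go left to 37.
      Visit 37.
      At 37: go left to 12.
        12 is a leaf — visit 12.
      At 37: no right child.
    At 21: no right child.

22 3 5 25 16 7 8 27 17 20 13 39 38 33 4 21 37 12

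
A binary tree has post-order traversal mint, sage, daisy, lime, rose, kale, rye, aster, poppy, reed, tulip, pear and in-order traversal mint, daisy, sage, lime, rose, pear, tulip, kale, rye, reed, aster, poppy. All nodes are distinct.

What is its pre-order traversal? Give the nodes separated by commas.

pear, rose, lime, daisy, mint, sage, tulip, reed, rye, kale, poppy, aster

The last element of post-order is the root; it splits in-order into left and right subtrees.
Root pear: left subtree has 5 nodes {mint, daisy, sage, lime, rose}, right has 6 {tulip, kale, rye, reed, aster, poppy}.
  Root rose: left subtree has 4 nodes {mint, daisy, sage, lime}, right has 0 { }.
    Root lime: left subtree has 3 nodes {mint, daisy, sage}, right has 0 { }.
      Root daisy: left subtree has 1 node {mint}, right has 1 {sage}.
  Root tulip: left subtree has 0 nodes { }, right has 5 {kale, rye, reed, aster, poppy}.
    Root reed: left subtree has 2 nodes {kale, rye}, right has 2 {aster, poppy}.
      Root rye: left subtree has 1 node {kale}, right has 0 { }.
      Root poppy: left subtree has 1 node {aster}, right has 0 { }.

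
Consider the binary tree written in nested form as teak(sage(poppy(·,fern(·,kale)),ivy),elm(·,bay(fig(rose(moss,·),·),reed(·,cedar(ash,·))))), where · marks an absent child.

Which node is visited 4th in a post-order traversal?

Post-order visits the left subtree, then the right subtree, then the node.
At teak: go left to sage.
  At sage: go left to poppy.
    At poppy: no left child.
    At poppy: go right to fern.
      At fern: no left child.
      At fern: go right to kale.
        kale is a leaf — visit kale.
      Visit fern.
    Visit poppy.
  At sage: go right to ivy.
    ivy is a leaf — visit ivy.
  Visit sage.
At teak: go right to elm.
  At elm: no left child.
  At elm: go right to bay.
    At bay: go left to fig.
      At fig: go left to rose.
        At rose: go left to moss.
          moss is a leaf — visit moss.
        At rose: no right child.
        Visit rose.
      At fig: no right child.
      Visit fig.
    At bay: go right to reed.
      At reed: no left child.
      At reed: go right to cedar.
        At cedar: go left to ash.
          ash is a leaf — visit ash.
        At cedar: no right child.
        Visit cedar.
      Visit reed.
    Visit bay.
  Visit elm.
Visit teak.
Full post-order sequence: kale, fern, poppy, ivy, sage, moss, rose, fig, ash, cedar, reed, bay, elm, teak.

ivy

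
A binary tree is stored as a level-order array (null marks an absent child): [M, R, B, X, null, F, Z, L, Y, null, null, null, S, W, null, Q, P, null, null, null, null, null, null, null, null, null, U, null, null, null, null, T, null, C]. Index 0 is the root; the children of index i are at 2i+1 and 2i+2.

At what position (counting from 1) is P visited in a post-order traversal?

4

Post-order visits the left subtree, then the right subtree, then the node.
At M: go left to R.
  At R: go left to X.
    At X: go left to L.
      At L: go left to Q.
        At Q: go left to T.
          T is a leaf — visit T.
        At Q: no right child.
        Visit Q.
      At L: go right to P.
        At P: go left to C.
          C is a leaf — visit C.
        At P: no right child.
        Visit P.
      Visit L.
    At X: go right to Y.
      Y is a leaf — visit Y.
    Visit X.
  At R: no right child.
  Visit R.
At M: go right to B.
  At B: go left to F.
    At F: no left child.
    At F: go right to S.
      At S: no left child.
      At S: go right to U.
        U is a leaf — visit U.
      Visit S.
    Visit F.
  At B: go right to Z.
    At Z: go left to W.
      W is a leaf — visit W.
    At Z: no right child.
    Visit Z.
  Visit B.
Visit M.
Full post-order sequence: T, Q, C, P, L, Y, X, R, U, S, F, W, Z, B, M.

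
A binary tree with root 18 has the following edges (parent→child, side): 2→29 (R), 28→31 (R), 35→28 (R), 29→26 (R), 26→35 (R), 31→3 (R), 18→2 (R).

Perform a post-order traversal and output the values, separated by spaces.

Post-order visits the left subtree, then the right subtree, then the node.
At 18: no left child.
At 18: go right to 2.
  At 2: no left child.
  At 2: go right to 29.
    At 29: no left child.
    At 29: go right to 26.
      At 26: no left child.
      At 26: go right to 35.
        At 35: no left child.
        At 35: go right to 28.
          At 28: no left child.
          At 28: go right to 31.
            At 31: no left child.
            At 31: go right to 3.
              3 is a leaf — visit 3.
            Visit 31.
          Visit 28.
        Visit 35.
      Visit 26.
    Visit 29.
  Visit 2.
Visit 18.

3 31 28 35 26 29 2 18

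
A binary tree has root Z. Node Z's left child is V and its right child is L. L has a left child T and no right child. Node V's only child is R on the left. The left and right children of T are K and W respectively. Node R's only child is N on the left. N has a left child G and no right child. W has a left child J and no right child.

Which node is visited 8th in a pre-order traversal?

K

Pre-order visits the node, then its left subtree, then its right subtree.
Visit Z.
At Z: go left to V.
  Visit V.
  At V: go left to R.
    Visit R.
    At R: go left to N.
      Visit N.
      At N: go left to G.
        G is a leaf — visit G.
      At N: no right child.
    At R: no right child.
  At V: no right child.
At Z: go right to L.
  Visit L.
  At L: go left to T.
    Visit T.
    At T: go left to K.
      K is a leaf — visit K.
    At T: go right to W.
      Visit W.
      At W: go left to J.
        J is a leaf — visit J.
      At W: no right child.
  At L: no right child.
Full pre-order sequence: Z, V, R, N, G, L, T, K, W, J.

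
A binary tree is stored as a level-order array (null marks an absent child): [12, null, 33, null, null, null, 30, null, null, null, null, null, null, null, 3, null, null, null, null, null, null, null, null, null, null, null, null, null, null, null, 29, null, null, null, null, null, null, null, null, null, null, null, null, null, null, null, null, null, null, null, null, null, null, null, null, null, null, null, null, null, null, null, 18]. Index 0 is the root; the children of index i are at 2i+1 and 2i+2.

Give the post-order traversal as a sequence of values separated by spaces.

Post-order visits the left subtree, then the right subtree, then the node.
At 12: no left child.
At 12: go right to 33.
  At 33: no left child.
  At 33: go right to 30.
    At 30: no left child.
    At 30: go right to 3.
      At 3: no left child.
      At 3: go right to 29.
        At 29: no left child.
        At 29: go right to 18.
          18 is a leaf — visit 18.
        Visit 29.
      Visit 3.
    Visit 30.
  Visit 33.
Visit 12.

18 29 3 30 33 12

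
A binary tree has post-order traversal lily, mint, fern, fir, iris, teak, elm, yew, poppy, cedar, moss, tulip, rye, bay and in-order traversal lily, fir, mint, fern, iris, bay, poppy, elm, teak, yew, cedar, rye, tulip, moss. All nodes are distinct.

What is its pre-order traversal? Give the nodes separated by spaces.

The last element of post-order is the root; it splits in-order into left and right subtrees.
Root bay: left subtree has 5 nodes {lily, fir, mint, fern, iris}, right has 8 {poppy, elm, teak, yew, cedar, rye, tulip, moss}.
  Root iris: left subtree has 4 nodes {lily, fir, mint, fern}, right has 0 { }.
    Root fir: left subtree has 1 node {lily}, right has 2 {mint, fern}.
      Root fern: left subtree has 1 node {mint}, right has 0 { }.
  Root rye: left subtree has 5 nodes {poppy, elm, teak, yew, cedar}, right has 2 {tulip, moss}.
    Root cedar: left subtree has 4 nodes {poppy, elm, teak, yew}, right has 0 { }.
      Root poppy: left subtree has 0 nodes { }, right has 3 {elm, teak, yew}.
        Root yew: left subtree has 2 nodes {elm, teak}, right has 0 { }.
          Root elm: left subtree has 0 nodes { }, right has 1 {teak}.
    Root tulip: left subtree has 0 nodes { }, right has 1 {moss}.

bay iris fir lily fern mint rye cedar poppy yew elm teak tulip moss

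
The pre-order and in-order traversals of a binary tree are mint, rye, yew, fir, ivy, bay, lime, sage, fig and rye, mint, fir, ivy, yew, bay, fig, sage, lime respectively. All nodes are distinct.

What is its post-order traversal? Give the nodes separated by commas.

The first element of pre-order is the root; it splits in-order into left and right subtrees.
Root mint: left subtree has 1 node {rye}, right has 7 {fir, ivy, yew, bay, fig, sage, lime}.
  Root yew: left subtree has 2 nodes {fir, ivy}, right has 4 {bay, fig, sage, lime}.
    Root fir: left subtree has 0 nodes { }, right has 1 {ivy}.
    Root bay: left subtree has 0 nodes { }, right has 3 {fig, sage, lime}.
      Root lime: left subtree has 2 nodes {fig, sage}, right has 0 { }.
        Root sage: left subtree has 1 node {fig}, right has 0 { }.

rye, ivy, fir, fig, sage, lime, bay, yew, mint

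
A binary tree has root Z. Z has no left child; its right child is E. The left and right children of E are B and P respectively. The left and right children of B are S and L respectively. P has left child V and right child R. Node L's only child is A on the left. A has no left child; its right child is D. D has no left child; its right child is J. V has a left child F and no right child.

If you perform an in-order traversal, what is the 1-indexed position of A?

In-order visits the left subtree, then the node, then the right subtree.
At Z: no left child.
Visit Z.
At Z: go right to E.
  At E: go left to B.
    At B: go left to S.
      S is a leaf — visit S.
    Visit B.
    At B: go right to L.
      At L: go left to A.
        At A: no left child.
        Visit A.
        At A: go right to D.
          At D: no left child.
          Visit D.
          At D: go right to J.
            J is a leaf — visit J.
      Visit L.
      At L: no right child.
  Visit E.
  At E: go right to P.
    At P: go left to V.
      At V: go left to F.
        F is a leaf — visit F.
      Visit V.
      At V: no right child.
    Visit P.
    At P: go right to R.
      R is a leaf — visit R.
Full in-order sequence: Z, S, B, A, D, J, L, E, F, V, P, R.

4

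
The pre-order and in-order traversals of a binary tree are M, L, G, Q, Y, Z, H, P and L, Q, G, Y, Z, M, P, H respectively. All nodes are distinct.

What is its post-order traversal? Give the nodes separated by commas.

The first element of pre-order is the root; it splits in-order into left and right subtrees.
Root M: left subtree has 5 nodes {L, Q, G, Y, Z}, right has 2 {P, H}.
  Root L: left subtree has 0 nodes { }, right has 4 {Q, G, Y, Z}.
    Root G: left subtree has 1 node {Q}, right has 2 {Y, Z}.
      Root Y: left subtree has 0 nodes { }, right has 1 {Z}.
  Root H: left subtree has 1 node {P}, right has 0 { }.

Q, Z, Y, G, L, P, H, M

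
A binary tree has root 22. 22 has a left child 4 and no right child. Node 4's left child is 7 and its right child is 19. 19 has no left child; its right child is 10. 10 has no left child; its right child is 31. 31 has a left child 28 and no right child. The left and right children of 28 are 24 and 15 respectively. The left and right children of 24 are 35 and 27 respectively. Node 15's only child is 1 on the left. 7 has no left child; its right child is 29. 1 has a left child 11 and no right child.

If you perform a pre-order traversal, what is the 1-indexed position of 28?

Pre-order visits the node, then its left subtree, then its right subtree.
Visit 22.
At 22: go left to 4.
  Visit 4.
  At 4: go left to 7.
    Visit 7.
    At 7: no left child.
    At 7: go right to 29.
      29 is a leaf — visit 29.
  At 4: go right to 19.
    Visit 19.
    At 19: no left child.
    At 19: go right to 10.
      Visit 10.
      At 10: no left child.
      At 10: go right to 31.
        Visit 31.
        At 31: go left to 28.
          Visit 28.
          At 28: go left to 24.
            Visit 24.
            At 24: go left to 35.
              35 is a leaf — visit 35.
            At 24: go right to 27.
              27 is a leaf — visit 27.
          At 28: go right to 15.
            Visit 15.
            At 15: go left to 1.
              Visit 1.
              At 1: go left to 11.
                11 is a leaf — visit 11.
              At 1: no right child.
            At 15: no right child.
        At 31: no right child.
At 22: no right child.
Full pre-order sequence: 22, 4, 7, 29, 19, 10, 31, 28, 24, 35, 27, 15, 1, 11.

8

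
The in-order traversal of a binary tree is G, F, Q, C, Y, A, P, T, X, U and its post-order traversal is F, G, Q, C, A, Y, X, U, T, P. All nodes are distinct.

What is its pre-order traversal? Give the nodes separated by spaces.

The last element of post-order is the root; it splits in-order into left and right subtrees.
Root P: left subtree has 6 nodes {G, F, Q, C, Y, A}, right has 3 {T, X, U}.
  Root Y: left subtree has 4 nodes {G, F, Q, C}, right has 1 {A}.
    Root C: left subtree has 3 nodes {G, F, Q}, right has 0 { }.
      Root Q: left subtree has 2 nodes {G, F}, right has 0 { }.
        Root G: left subtree has 0 nodes { }, right has 1 {F}.
  Root T: left subtree has 0 nodes { }, right has 2 {X, U}.
    Root U: left subtree has 1 node {X}, right has 0 { }.

P Y C Q G F A T U X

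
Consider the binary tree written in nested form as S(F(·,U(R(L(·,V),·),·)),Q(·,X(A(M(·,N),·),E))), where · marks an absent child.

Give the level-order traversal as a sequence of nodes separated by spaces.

S F Q U X R A E L M V N

Level-order visits nodes level by level from the root, left to right within each level.
Level 0: S
Level 1: F, Q
Level 2: U, X
Level 3: R, A, E
Level 4: L, M
Level 5: V, N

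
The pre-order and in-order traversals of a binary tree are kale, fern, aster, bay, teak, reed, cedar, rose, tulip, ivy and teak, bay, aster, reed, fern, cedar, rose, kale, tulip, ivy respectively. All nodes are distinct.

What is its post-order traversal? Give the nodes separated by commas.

teak, bay, reed, aster, rose, cedar, fern, ivy, tulip, kale

The first element of pre-order is the root; it splits in-order into left and right subtrees.
Root kale: left subtree has 7 nodes {teak, bay, aster, reed, fern, cedar, rose}, right has 2 {tulip, ivy}.
  Root fern: left subtree has 4 nodes {teak, bay, aster, reed}, right has 2 {cedar, rose}.
    Root aster: left subtree has 2 nodes {teak, bay}, right has 1 {reed}.
      Root bay: left subtree has 1 node {teak}, right has 0 { }.
    Root cedar: left subtree has 0 nodes { }, right has 1 {rose}.
  Root tulip: left subtree has 0 nodes { }, right has 1 {ivy}.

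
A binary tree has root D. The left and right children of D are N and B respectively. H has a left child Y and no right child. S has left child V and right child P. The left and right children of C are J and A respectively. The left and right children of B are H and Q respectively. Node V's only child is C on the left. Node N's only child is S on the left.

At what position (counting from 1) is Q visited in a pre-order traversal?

12

Pre-order visits the node, then its left subtree, then its right subtree.
Visit D.
At D: go left to N.
  Visit N.
  At N: go left to S.
    Visit S.
    At S: go left to V.
      Visit V.
      At V: go left to C.
        Visit C.
        At C: go left to J.
          J is a leaf — visit J.
        At C: go right to A.
          A is a leaf — visit A.
      At V: no right child.
    At S: go right to P.
      P is a leaf — visit P.
  At N: no right child.
At D: go right to B.
  Visit B.
  At B: go left to H.
    Visit H.
    At H: go left to Y.
      Y is a leaf — visit Y.
    At H: no right child.
  At B: go right to Q.
    Q is a leaf — visit Q.
Full pre-order sequence: D, N, S, V, C, J, A, P, B, H, Y, Q.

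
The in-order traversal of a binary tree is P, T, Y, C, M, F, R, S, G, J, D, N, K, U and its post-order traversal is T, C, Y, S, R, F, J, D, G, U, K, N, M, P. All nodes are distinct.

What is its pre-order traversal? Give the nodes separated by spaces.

The last element of post-order is the root; it splits in-order into left and right subtrees.
Root P: left subtree has 0 nodes { }, right has 13 {T, Y, C, M, F, R, S, G, J, D, N, K, U}.
  Root M: left subtree has 3 nodes {T, Y, C}, right has 9 {F, R, S, G, J, D, N, K, U}.
    Root Y: left subtree has 1 node {T}, right has 1 {C}.
    Root N: left subtree has 6 nodes {F, R, S, G, J, D}, right has 2 {K, U}.
      Root G: left subtree has 3 nodes {F, R, S}, right has 2 {J, D}.
        Root F: left subtree has 0 nodes { }, right has 2 {R, S}.
          Root R: left subtree has 0 nodes { }, right has 1 {S}.
        Root D: left subtree has 1 node {J}, right has 0 { }.
      Root K: left subtree has 0 nodes { }, right has 1 {U}.

P M Y T C N G F R S D J K U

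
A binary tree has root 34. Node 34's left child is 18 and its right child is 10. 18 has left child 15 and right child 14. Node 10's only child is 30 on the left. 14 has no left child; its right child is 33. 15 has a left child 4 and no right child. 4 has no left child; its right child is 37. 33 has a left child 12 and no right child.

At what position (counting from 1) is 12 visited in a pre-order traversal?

8

Pre-order visits the node, then its left subtree, then its right subtree.
Visit 34.
At 34: go left to 18.
  Visit 18.
  At 18: go left to 15.
    Visit 15.
    At 15: go left to 4.
      Visit 4.
      At 4: no left child.
      At 4: go right to 37.
        37 is a leaf — visit 37.
    At 15: no right child.
  At 18: go right to 14.
    Visit 14.
    At 14: no left child.
    At 14: go right to 33.
      Visit 33.
      At 33: go left to 12.
        12 is a leaf — visit 12.
      At 33: no right child.
At 34: go right to 10.
  Visit 10.
  At 10: go left to 30.
    30 is a leaf — visit 30.
  At 10: no right child.
Full pre-order sequence: 34, 18, 15, 4, 37, 14, 33, 12, 10, 30.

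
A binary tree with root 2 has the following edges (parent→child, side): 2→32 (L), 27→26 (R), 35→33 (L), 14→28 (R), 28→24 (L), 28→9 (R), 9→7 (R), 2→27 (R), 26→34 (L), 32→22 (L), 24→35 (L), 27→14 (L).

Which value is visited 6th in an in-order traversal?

In-order visits the left subtree, then the node, then the right subtree.
At 2: go left to 32.
  At 32: go left to 22.
    22 is a leaf — visit 22.
  Visit 32.
  At 32: no right child.
Visit 2.
At 2: go right to 27.
  At 27: go left to 14.
    At 14: no left child.
    Visit 14.
    At 14: go right to 28.
      At 28: go left to 24.
        At 24: go left to 35.
          At 35: go left to 33.
            33 is a leaf — visit 33.
          Visit 35.
          At 35: no right child.
        Visit 24.
        At 24: no right child.
      Visit 28.
      At 28: go right to 9.
        At 9: no left child.
        Visit 9.
        At 9: go right to 7.
          7 is a leaf — visit 7.
  Visit 27.
  At 27: go right to 26.
    At 26: go left to 34.
      34 is a leaf — visit 34.
    Visit 26.
    At 26: no right child.
Full in-order sequence: 22, 32, 2, 14, 33, 35, 24, 28, 9, 7, 27, 34, 26.

35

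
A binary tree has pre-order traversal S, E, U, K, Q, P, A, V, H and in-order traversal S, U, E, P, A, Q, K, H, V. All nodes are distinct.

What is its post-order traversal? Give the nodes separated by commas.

The first element of pre-order is the root; it splits in-order into left and right subtrees.
Root S: left subtree has 0 nodes { }, right has 8 {U, E, P, A, Q, K, H, V}.
  Root E: left subtree has 1 node {U}, right has 6 {P, A, Q, K, H, V}.
    Root K: left subtree has 3 nodes {P, A, Q}, right has 2 {H, V}.
      Root Q: left subtree has 2 nodes {P, A}, right has 0 { }.
        Root P: left subtree has 0 nodes { }, right has 1 {A}.
      Root V: left subtree has 1 node {H}, right has 0 { }.

U, A, P, Q, H, V, K, E, S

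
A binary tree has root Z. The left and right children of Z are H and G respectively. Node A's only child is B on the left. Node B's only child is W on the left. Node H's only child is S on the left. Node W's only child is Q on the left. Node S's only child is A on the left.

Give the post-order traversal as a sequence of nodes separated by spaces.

Q W B A S H G Z

Post-order visits the left subtree, then the right subtree, then the node.
At Z: go left to H.
  At H: go left to S.
    At S: go left to A.
      At A: go left to B.
        At B: go left to W.
          At W: go left to Q.
            Q is a leaf — visit Q.
          At W: no right child.
          Visit W.
        At B: no right child.
        Visit B.
      At A: no right child.
      Visit A.
    At S: no right child.
    Visit S.
  At H: no right child.
  Visit H.
At Z: go right to G.
  G is a leaf — visit G.
Visit Z.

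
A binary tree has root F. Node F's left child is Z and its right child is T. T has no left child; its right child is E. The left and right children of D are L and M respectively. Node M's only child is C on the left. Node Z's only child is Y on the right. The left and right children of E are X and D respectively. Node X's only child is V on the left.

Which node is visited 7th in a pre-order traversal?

V

Pre-order visits the node, then its left subtree, then its right subtree.
Visit F.
At F: go left to Z.
  Visit Z.
  At Z: no left child.
  At Z: go right to Y.
    Y is a leaf — visit Y.
At F: go right to T.
  Visit T.
  At T: no left child.
  At T: go right to E.
    Visit E.
    At E: go left to X.
      Visit X.
      At X: go left to V.
        V is a leaf — visit V.
      At X: no right child.
    At E: go right to D.
      Visit D.
      At D: go left to L.
        L is a leaf — visit L.
      At D: go right to M.
        Visit M.
        At M: go left to C.
          C is a leaf — visit C.
        At M: no right child.
Full pre-order sequence: F, Z, Y, T, E, X, V, D, L, M, C.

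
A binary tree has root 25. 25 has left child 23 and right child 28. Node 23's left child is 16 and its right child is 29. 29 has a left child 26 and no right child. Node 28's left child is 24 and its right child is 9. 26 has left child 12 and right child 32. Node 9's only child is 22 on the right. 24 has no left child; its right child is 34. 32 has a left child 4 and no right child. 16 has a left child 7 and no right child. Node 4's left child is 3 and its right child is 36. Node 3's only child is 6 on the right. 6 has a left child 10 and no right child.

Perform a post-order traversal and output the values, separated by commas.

7, 16, 12, 10, 6, 3, 36, 4, 32, 26, 29, 23, 34, 24, 22, 9, 28, 25

Post-order visits the left subtree, then the right subtree, then the node.
At 25: go left to 23.
  At 23: go left to 16.
    At 16: go left to 7.
      7 is a leaf — visit 7.
    At 16: no right child.
    Visit 16.
  At 23: go right to 29.
    At 29: go left to 26.
      At 26: go left to 12.
        12 is a leaf — visit 12.
      At 26: go right to 32.
        At 32: go left to 4.
          At 4: go left to 3.
            At 3: no left child.
            At 3: go right to 6.
              At 6: go left to 10.
                10 is a leaf — visit 10.
              At 6: no right child.
              Visit 6.
            Visit 3.
          At 4: go right to 36.
            36 is a leaf — visit 36.
          Visit 4.
        At 32: no right child.
        Visit 32.
      Visit 26.
    At 29: no right child.
    Visit 29.
  Visit 23.
At 25: go right to 28.
  At 28: go left to 24.
    At 24: no left child.
    At 24: go right to 34.
      34 is a leaf — visit 34.
    Visit 24.
  At 28: go right to 9.
    At 9: no left child.
    At 9: go right to 22.
      22 is a leaf — visit 22.
    Visit 9.
  Visit 28.
Visit 25.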